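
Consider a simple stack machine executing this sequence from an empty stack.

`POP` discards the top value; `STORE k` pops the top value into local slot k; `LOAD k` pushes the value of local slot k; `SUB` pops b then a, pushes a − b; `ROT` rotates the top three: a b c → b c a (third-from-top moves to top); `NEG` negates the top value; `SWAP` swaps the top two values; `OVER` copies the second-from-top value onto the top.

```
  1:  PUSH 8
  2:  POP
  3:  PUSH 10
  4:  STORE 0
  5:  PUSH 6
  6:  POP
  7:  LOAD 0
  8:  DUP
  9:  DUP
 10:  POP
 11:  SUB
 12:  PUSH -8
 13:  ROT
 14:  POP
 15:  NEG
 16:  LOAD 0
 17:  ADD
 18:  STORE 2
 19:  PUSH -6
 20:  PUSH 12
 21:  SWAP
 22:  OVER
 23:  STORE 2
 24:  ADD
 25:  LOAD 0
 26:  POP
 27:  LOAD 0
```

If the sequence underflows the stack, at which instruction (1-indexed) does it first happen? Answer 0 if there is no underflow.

13

PUSH 8  -> [8]
POP     -> []
PUSH 10 -> [10]
STORE 0 -> []
PUSH 6  -> [6]
POP     -> []
LOAD 0  -> [10]
DUP     -> [10, 10]
DUP     -> [10, 10, 10]
POP     -> [10, 10]
SUB     -> [0]
PUSH -8 -> [0, -8]
ROT  — needs 3 operands, stack has 2 → underflow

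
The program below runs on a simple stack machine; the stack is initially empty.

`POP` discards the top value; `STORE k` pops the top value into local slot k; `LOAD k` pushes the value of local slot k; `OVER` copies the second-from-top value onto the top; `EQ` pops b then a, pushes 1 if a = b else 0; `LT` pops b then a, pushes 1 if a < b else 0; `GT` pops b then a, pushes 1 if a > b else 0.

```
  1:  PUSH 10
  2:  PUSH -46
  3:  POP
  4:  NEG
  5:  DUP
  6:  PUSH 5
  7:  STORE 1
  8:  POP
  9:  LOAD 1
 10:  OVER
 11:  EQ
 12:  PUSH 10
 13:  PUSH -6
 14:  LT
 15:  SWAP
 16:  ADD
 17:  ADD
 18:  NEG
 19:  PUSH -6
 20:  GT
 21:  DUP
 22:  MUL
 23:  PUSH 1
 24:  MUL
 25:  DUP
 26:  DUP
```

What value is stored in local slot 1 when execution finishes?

PUSH 10   [10]
PUSH -46  [10, -46]
POP       [10]
NEG       [-10]
DUP       [-10, -10]
PUSH 5    [-10, -10, 5]
STORE 1   [-10, -10]
POP       [-10]
LOAD 1    [-10, 5]
OVER      [-10, 5, -10]
EQ        [-10, 0]
PUSH 10   [-10, 0, 10]
PUSH -6   [-10, 0, 10, -6]
LT        [-10, 0, 0]
SWAP      [-10, 0, 0]
ADD       [-10, 0]
ADD       [-10]
NEG       [10]
PUSH -6   [10, -6]
GT        [1]
DUP       [1, 1]
MUL       [1]
PUSH 1    [1, 1]
MUL       [1]
DUP       [1, 1]
DUP       [1, 1, 1]

5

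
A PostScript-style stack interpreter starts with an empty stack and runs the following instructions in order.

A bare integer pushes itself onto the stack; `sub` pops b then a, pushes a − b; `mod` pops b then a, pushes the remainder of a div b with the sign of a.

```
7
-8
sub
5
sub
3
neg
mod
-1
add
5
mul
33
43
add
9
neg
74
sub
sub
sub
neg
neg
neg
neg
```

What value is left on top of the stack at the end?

-159

7   → 7
-8  → 7 -8
sub → 15
5   → 15 5
sub → 10
3   → 10 3
neg → 10 -3
mod → 1
-1  → 1 -1
add → 0
5   → 0 5
mul → 0
33  → 0 33
43  → 0 33 43
add → 0 76
9   → 0 76 9
neg → 0 76 -9
74  → 0 76 -9 74
sub → 0 76 -83
sub → 0 159
sub → -159
neg → 159
neg → -159
neg → 159
neg → -159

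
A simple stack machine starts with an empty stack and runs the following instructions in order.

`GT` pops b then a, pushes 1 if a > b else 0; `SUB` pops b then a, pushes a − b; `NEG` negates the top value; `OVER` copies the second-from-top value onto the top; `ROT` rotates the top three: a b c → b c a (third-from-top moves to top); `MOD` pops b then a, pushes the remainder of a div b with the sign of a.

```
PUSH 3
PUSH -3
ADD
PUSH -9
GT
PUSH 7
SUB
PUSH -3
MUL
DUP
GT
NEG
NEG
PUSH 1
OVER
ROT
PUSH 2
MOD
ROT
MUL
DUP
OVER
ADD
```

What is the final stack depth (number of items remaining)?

PUSH 3  → 3
PUSH -3 → 3 -3
ADD     → 0
PUSH -9 → 0 -9
GT      → 1
PUSH 7  → 1 7
SUB     → -6
PUSH -3 → -6 -3
MUL     → 18
DUP     → 18 18
GT      → 0
NEG     → 0
NEG     → 0
PUSH 1  → 0 1
OVER    → 0 1 0
ROT     → 1 0 0
PUSH 2  → 1 0 0 2
MOD     → 1 0 0
ROT     → 0 0 1
MUL     → 0 0
DUP     → 0 0 0
OVER    → 0 0 0 0
ADD     → 0 0 0

3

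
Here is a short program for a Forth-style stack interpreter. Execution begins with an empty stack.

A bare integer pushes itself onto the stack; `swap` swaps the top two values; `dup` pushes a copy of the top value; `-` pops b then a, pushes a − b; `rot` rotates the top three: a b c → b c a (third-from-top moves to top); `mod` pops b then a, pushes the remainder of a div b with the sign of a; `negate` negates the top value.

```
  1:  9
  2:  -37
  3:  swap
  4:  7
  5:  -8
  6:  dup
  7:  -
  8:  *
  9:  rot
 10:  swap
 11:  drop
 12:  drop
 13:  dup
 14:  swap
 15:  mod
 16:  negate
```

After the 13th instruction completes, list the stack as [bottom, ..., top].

[9, 9]

9     9
-37   9 -37
swap  -37 9
7     -37 9 7
-8    -37 9 7 -8
dup   -37 9 7 -8 -8
-     -37 9 7 0
*     -37 9 0
rot   9 0 -37
swap  9 -37 0
drop  9 -37
drop  9
dup   9 9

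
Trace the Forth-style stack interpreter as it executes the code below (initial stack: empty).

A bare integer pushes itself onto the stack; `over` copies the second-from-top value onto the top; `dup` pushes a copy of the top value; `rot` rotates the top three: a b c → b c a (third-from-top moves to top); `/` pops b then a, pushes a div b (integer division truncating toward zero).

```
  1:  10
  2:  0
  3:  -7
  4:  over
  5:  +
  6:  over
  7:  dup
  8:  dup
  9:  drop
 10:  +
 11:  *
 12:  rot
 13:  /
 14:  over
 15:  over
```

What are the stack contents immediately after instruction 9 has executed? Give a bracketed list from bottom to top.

[10, 0, -7, 0, 0]

10    [10]
0     [10, 0]
-7    [10, 0, -7]
over  [10, 0, -7, 0]
+     [10, 0, -7]
over  [10, 0, -7, 0]
dup   [10, 0, -7, 0, 0]
dup   [10, 0, -7, 0, 0, 0]
drop  [10, 0, -7, 0, 0]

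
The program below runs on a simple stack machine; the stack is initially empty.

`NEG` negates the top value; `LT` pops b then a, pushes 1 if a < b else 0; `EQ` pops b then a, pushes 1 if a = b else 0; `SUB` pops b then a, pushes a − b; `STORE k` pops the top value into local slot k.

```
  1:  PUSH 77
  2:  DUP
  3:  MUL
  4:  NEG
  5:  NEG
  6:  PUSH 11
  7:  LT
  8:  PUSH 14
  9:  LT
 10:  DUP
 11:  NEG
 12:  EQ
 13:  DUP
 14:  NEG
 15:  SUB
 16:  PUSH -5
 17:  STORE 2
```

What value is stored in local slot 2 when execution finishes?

PUSH 77 -> [77]
DUP     -> [77, 77]
MUL     -> [5929]
NEG     -> [-5929]
NEG     -> [5929]
PUSH 11 -> [5929, 11]
LT      -> [0]
PUSH 14 -> [0, 14]
LT      -> [1]
DUP     -> [1, 1]
NEG     -> [1, -1]
EQ      -> [0]
DUP     -> [0, 0]
NEG     -> [0, 0]
SUB     -> [0]
PUSH -5 -> [0, -5]
STORE 2 -> [0]

-5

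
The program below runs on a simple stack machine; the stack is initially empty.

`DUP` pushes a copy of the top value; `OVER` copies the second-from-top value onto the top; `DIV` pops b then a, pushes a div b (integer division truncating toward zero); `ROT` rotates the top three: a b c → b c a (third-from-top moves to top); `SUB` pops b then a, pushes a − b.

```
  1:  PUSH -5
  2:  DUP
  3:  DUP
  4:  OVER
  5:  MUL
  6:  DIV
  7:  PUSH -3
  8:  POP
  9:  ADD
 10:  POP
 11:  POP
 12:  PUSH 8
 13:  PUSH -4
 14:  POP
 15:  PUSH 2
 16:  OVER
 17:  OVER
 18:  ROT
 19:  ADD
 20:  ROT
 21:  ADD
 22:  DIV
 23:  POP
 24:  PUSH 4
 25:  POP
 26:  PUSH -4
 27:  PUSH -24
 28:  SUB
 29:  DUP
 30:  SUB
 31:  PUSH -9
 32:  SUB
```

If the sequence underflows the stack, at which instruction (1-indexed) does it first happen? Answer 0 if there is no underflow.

11

PUSH -5 -> -5
DUP     -> -5 -5
DUP     -> -5 -5 -5
OVER    -> -5 -5 -5 -5
MUL     -> -5 -5 25
DIV     -> -5 0
PUSH -3 -> -5 0 -3
POP     -> -5 0
ADD     -> -5
POP     -> (empty)
POP  — needs 1 operand, stack has 0 → underflow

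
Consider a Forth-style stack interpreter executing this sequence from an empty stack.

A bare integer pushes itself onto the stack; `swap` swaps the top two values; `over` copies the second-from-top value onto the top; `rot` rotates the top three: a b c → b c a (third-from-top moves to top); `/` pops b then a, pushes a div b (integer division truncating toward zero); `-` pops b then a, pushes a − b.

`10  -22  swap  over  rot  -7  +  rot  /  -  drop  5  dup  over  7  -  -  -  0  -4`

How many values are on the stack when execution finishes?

10   : 10
-22  : 10 -22
swap : -22 10
over : -22 10 -22
rot  : 10 -22 -22
-7   : 10 -22 -22 -7
+    : 10 -22 -29
rot  : -22 -29 10
/    : -22 -2
-    : -20
drop : (empty)
5    : 5
dup  : 5 5
over : 5 5 5
7    : 5 5 5 7
-    : 5 5 -2
-    : 5 7
-    : -2
0    : -2 0
-4   : -2 0 -4

3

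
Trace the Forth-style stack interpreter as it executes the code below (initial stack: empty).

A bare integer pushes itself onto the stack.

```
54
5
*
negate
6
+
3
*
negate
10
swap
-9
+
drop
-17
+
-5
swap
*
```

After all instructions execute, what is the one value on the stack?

35

54      54
5       54 5
*       270
negate  -270
6       -270 6
+       -264
3       -264 3
*       -792
negate  792
10      792 10
swap    10 792
-9      10 792 -9
+       10 783
drop    10
-17     10 -17
+       -7
-5      -7 -5
swap    -5 -7
*       35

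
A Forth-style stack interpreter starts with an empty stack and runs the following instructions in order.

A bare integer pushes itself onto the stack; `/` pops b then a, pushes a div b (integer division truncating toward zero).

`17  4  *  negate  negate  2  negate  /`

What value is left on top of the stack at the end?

-34

17     -> [17]
4      -> [17, 4]
*      -> [68]
negate -> [-68]
negate -> [68]
2      -> [68, 2]
negate -> [68, -2]
/      -> [-34]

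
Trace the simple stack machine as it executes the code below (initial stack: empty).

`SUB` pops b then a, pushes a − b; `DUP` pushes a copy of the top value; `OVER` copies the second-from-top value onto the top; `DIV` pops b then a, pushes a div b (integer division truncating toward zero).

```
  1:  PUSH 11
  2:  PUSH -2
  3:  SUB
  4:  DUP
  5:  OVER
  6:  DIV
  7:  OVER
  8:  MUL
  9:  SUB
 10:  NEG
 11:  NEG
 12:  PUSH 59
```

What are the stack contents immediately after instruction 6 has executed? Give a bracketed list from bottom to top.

[13, 1]

PUSH 11 : [11]
PUSH -2 : [11, -2]
SUB     : [13]
DUP     : [13, 13]
OVER    : [13, 13, 13]
DIV     : [13, 1]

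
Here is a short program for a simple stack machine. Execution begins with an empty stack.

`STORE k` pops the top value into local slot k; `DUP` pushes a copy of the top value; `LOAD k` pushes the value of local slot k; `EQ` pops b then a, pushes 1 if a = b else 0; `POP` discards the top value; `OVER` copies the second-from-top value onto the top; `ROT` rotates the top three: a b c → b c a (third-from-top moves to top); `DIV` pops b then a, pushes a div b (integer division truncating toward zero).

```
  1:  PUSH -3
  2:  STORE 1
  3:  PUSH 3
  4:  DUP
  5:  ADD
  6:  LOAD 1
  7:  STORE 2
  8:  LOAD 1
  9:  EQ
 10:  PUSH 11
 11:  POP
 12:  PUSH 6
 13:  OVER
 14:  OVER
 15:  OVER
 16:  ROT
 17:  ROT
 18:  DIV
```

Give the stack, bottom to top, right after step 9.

[0]

PUSH -3 : [-3]
STORE 1 : []
PUSH 3  : [3]
DUP     : [3, 3]
ADD     : [6]
LOAD 1  : [6, -3]
STORE 2 : [6]
LOAD 1  : [6, -3]
EQ      : [0]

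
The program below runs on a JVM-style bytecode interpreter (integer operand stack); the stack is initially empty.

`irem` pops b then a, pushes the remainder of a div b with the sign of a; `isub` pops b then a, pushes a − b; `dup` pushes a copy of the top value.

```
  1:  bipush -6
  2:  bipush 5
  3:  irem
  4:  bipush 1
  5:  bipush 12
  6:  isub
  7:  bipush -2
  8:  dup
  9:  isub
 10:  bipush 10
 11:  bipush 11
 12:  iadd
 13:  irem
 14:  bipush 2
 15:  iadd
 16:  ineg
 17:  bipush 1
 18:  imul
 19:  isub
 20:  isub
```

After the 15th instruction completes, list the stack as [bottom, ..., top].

[-1, -11, 2]

bipush -6 -> -6
bipush 5  -> -6 5
irem      -> -1
bipush 1  -> -1 1
bipush 12 -> -1 1 12
isub      -> -1 -11
bipush -2 -> -1 -11 -2
dup       -> -1 -11 -2 -2
isub      -> -1 -11 0
bipush 10 -> -1 -11 0 10
bipush 11 -> -1 -11 0 10 11
iadd      -> -1 -11 0 21
irem      -> -1 -11 0
bipush 2  -> -1 -11 0 2
iadd      -> -1 -11 2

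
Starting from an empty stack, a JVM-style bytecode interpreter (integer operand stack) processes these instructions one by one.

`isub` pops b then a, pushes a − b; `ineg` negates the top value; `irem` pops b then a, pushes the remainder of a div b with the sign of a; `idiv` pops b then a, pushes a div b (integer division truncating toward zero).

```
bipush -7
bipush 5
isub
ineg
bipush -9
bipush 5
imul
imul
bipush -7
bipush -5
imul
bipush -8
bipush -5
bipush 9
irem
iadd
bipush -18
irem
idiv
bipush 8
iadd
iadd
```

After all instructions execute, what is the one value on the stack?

-534

bipush -7  → [-7]
bipush 5   → [-7, 5]
isub       → [-12]
ineg       → [12]
bipush -9  → [12, -9]
bipush 5   → [12, -9, 5]
imul       → [12, -45]
imul       → [-540]
bipush -7  → [-540, -7]
bipush -5  → [-540, -7, -5]
imul       → [-540, 35]
bipush -8  → [-540, 35, -8]
bipush -5  → [-540, 35, -8, -5]
bipush 9   → [-540, 35, -8, -5, 9]
irem       → [-540, 35, -8, -5]
iadd       → [-540, 35, -13]
bipush -18 → [-540, 35, -13, -18]
irem       → [-540, 35, -13]
idiv       → [-540, -2]
bipush 8   → [-540, -2, 8]
iadd       → [-540, 6]
iadd       → [-534]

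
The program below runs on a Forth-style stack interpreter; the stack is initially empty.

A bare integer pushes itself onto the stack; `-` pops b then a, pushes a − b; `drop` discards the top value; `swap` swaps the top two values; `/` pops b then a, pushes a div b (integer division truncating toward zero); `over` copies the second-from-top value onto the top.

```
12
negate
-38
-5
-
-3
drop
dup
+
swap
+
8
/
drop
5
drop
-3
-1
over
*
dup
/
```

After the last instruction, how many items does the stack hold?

2

12     -> [12]
negate -> [-12]
-38    -> [-12, -38]
-5     -> [-12, -38, -5]
-      -> [-12, -33]
-3     -> [-12, -33, -3]
drop   -> [-12, -33]
dup    -> [-12, -33, -33]
+      -> [-12, -66]
swap   -> [-66, -12]
+      -> [-78]
8      -> [-78, 8]
/      -> [-9]
drop   -> []
5      -> [5]
drop   -> []
-3     -> [-3]
-1     -> [-3, -1]
over   -> [-3, -1, -3]
*      -> [-3, 3]
dup    -> [-3, 3, 3]
/      -> [-3, 1]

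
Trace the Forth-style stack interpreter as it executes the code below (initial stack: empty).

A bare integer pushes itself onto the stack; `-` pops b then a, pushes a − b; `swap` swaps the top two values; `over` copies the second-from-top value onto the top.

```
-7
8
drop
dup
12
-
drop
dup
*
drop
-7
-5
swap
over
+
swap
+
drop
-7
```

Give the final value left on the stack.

-7

-7   → -7
8    → -7 8
drop → -7
dup  → -7 -7
12   → -7 -7 12
-    → -7 -19
drop → -7
dup  → -7 -7
*    → 49
drop → (empty)
-7   → -7
-5   → -7 -5
swap → -5 -7
over → -5 -7 -5
+    → -5 -12
swap → -12 -5
+    → -17
drop → (empty)
-7   → -7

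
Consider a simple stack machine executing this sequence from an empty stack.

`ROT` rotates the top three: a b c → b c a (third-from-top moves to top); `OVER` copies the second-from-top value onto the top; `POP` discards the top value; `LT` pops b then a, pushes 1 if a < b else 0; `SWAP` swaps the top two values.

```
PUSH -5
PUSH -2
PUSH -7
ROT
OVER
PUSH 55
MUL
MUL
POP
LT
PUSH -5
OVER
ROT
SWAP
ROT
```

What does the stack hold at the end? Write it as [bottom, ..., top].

PUSH -5 → -5
PUSH -2 → -5 -2
PUSH -7 → -5 -2 -7
ROT     → -2 -7 -5
OVER    → -2 -7 -5 -7
PUSH 55 → -2 -7 -5 -7 55
MUL     → -2 -7 -5 -385
MUL     → -2 -7 1925
POP     → -2 -7
LT      → 0
PUSH -5 → 0 -5
OVER    → 0 -5 0
ROT     → -5 0 0
SWAP    → -5 0 0
ROT     → 0 0 -5

[0, 0, -5]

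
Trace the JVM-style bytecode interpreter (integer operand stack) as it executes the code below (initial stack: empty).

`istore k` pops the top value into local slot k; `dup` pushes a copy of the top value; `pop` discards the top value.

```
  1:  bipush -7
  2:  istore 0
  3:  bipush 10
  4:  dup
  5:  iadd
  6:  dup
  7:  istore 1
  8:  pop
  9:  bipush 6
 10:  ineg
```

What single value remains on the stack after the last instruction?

-6

bipush -7 -> [-7]
istore 0  -> []
bipush 10 -> [10]
dup       -> [10, 10]
iadd      -> [20]
dup       -> [20, 20]
istore 1  -> [20]
pop       -> []
bipush 6  -> [6]
ineg      -> [-6]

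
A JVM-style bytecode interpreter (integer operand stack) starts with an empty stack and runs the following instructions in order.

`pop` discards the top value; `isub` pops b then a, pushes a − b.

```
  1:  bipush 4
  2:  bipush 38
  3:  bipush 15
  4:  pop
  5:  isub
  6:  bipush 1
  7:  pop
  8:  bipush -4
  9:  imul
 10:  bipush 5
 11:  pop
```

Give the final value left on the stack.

136

bipush 4  -> [4]
bipush 38 -> [4, 38]
bipush 15 -> [4, 38, 15]
pop       -> [4, 38]
isub      -> [-34]
bipush 1  -> [-34, 1]
pop       -> [-34]
bipush -4 -> [-34, -4]
imul      -> [136]
bipush 5  -> [136, 5]
pop       -> [136]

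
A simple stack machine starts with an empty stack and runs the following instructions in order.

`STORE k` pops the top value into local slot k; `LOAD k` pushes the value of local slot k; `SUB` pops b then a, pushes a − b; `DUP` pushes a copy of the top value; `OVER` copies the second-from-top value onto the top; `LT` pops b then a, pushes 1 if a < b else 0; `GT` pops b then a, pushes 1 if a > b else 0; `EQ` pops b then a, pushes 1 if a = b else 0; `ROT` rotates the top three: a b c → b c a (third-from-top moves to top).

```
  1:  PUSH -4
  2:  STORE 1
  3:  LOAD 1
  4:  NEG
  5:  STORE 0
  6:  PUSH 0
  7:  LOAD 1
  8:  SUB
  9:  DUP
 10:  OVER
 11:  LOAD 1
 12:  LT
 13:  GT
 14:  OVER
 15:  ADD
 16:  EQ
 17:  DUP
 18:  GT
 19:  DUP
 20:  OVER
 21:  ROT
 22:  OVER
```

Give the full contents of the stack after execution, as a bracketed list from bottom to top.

[0, 0, 0, 0]

PUSH -4  -4
STORE 1  (empty)
LOAD 1   -4
NEG      4
STORE 0  (empty)
PUSH 0   0
LOAD 1   0 -4
SUB      4
DUP      4 4
OVER     4 4 4
LOAD 1   4 4 4 -4
LT       4 4 0
GT       4 1
OVER     4 1 4
ADD      4 5
EQ       0
DUP      0 0
GT       0
DUP      0 0
OVER     0 0 0
ROT      0 0 0
OVER     0 0 0 0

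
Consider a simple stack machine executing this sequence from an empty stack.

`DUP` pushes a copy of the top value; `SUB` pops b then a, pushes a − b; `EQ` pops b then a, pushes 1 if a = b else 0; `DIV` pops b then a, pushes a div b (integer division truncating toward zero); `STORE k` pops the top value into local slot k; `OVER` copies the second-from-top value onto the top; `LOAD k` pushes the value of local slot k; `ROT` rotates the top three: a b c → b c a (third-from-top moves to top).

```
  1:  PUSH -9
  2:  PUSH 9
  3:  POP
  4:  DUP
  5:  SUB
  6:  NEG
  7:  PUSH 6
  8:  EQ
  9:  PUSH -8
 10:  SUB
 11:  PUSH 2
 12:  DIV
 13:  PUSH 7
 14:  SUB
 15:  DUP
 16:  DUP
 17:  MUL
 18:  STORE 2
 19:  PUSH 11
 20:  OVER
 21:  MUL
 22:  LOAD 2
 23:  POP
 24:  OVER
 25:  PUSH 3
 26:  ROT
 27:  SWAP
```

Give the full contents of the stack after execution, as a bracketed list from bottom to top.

[-3, -3, -33, 3]

PUSH -9 → [-9]
PUSH 9  → [-9, 9]
POP     → [-9]
DUP     → [-9, -9]
SUB     → [0]
NEG     → [0]
PUSH 6  → [0, 6]
EQ      → [0]
PUSH -8 → [0, -8]
SUB     → [8]
PUSH 2  → [8, 2]
DIV     → [4]
PUSH 7  → [4, 7]
SUB     → [-3]
DUP     → [-3, -3]
DUP     → [-3, -3, -3]
MUL     → [-3, 9]
STORE 2 → [-3]
PUSH 11 → [-3, 11]
OVER    → [-3, 11, -3]
MUL     → [-3, -33]
LOAD 2  → [-3, -33, 9]
POP     → [-3, -33]
OVER    → [-3, -33, -3]
PUSH 3  → [-3, -33, -3, 3]
ROT     → [-3, -3, 3, -33]
SWAP    → [-3, -3, -33, 3]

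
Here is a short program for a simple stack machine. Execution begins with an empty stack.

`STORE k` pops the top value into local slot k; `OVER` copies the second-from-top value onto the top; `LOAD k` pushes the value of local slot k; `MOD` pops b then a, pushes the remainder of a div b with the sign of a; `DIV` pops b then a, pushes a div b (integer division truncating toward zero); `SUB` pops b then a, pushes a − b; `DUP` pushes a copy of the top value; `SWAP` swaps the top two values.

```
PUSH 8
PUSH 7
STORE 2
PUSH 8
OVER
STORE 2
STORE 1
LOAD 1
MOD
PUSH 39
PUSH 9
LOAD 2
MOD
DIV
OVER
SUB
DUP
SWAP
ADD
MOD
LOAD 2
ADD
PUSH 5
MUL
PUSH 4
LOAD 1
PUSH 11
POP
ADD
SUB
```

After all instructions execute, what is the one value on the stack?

28

PUSH 8  → [8]
PUSH 7  → [8, 7]
STORE 2 → [8]
PUSH 8  → [8, 8]
OVER    → [8, 8, 8]
STORE 2 → [8, 8]
STORE 1 → [8]
LOAD 1  → [8, 8]
MOD     → [0]
PUSH 39 → [0, 39]
PUSH 9  → [0, 39, 9]
LOAD 2  → [0, 39, 9, 8]
MOD     → [0, 39, 1]
DIV     → [0, 39]
OVER    → [0, 39, 0]
SUB     → [0, 39]
DUP     → [0, 39, 39]
SWAP    → [0, 39, 39]
ADD     → [0, 78]
MOD     → [0]
LOAD 2  → [0, 8]
ADD     → [8]
PUSH 5  → [8, 5]
MUL     → [40]
PUSH 4  → [40, 4]
LOAD 1  → [40, 4, 8]
PUSH 11 → [40, 4, 8, 11]
POP     → [40, 4, 8]
ADD     → [40, 12]
SUB     → [28]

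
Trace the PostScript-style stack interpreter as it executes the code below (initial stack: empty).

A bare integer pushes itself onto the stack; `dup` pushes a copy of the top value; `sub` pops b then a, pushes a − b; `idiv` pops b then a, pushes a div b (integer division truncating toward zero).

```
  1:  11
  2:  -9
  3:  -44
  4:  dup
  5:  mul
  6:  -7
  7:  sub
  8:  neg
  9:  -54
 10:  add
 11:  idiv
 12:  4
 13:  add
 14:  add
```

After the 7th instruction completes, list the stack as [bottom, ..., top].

[11, -9, 1943]

11  → 11
-9  → 11 -9
-44 → 11 -9 -44
dup → 11 -9 -44 -44
mul → 11 -9 1936
-7  → 11 -9 1936 -7
sub → 11 -9 1943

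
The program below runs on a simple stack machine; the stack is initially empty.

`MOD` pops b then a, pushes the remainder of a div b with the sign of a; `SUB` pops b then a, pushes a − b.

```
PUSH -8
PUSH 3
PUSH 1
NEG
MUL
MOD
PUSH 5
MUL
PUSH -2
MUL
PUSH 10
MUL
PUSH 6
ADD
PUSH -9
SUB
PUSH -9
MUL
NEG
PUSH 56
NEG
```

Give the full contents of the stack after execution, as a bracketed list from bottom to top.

PUSH -8 -> [-8]
PUSH 3  -> [-8, 3]
PUSH 1  -> [-8, 3, 1]
NEG     -> [-8, 3, -1]
MUL     -> [-8, -3]
MOD     -> [-2]
PUSH 5  -> [-2, 5]
MUL     -> [-10]
PUSH -2 -> [-10, -2]
MUL     -> [20]
PUSH 10 -> [20, 10]
MUL     -> [200]
PUSH 6  -> [200, 6]
ADD     -> [206]
PUSH -9 -> [206, -9]
SUB     -> [215]
PUSH -9 -> [215, -9]
MUL     -> [-1935]
NEG     -> [1935]
PUSH 56 -> [1935, 56]
NEG     -> [1935, -56]

[1935, -56]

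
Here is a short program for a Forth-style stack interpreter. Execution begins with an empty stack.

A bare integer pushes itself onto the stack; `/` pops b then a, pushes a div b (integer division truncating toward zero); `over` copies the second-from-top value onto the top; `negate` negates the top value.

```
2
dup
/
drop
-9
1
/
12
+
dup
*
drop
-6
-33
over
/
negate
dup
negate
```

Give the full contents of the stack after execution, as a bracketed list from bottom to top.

2      : [2]
dup    : [2, 2]
/      : [1]
drop   : []
-9     : [-9]
1      : [-9, 1]
/      : [-9]
12     : [-9, 12]
+      : [3]
dup    : [3, 3]
*      : [9]
drop   : []
-6     : [-6]
-33    : [-6, -33]
over   : [-6, -33, -6]
/      : [-6, 5]
negate : [-6, -5]
dup    : [-6, -5, -5]
negate : [-6, -5, 5]

[-6, -5, 5]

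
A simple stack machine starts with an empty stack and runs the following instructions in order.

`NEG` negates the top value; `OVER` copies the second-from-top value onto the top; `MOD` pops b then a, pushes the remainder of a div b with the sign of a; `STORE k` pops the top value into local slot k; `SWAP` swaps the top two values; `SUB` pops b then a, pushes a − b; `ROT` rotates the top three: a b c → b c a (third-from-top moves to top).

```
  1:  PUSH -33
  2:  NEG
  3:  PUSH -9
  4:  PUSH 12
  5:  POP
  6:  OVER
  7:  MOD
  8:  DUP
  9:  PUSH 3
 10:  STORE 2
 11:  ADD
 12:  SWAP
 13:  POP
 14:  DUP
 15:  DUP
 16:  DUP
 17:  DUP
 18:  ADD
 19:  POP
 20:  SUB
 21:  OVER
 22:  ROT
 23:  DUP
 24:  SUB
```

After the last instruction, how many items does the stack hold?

PUSH -33 -> [-33]
NEG      -> [33]
PUSH -9  -> [33, -9]
PUSH 12  -> [33, -9, 12]
POP      -> [33, -9]
OVER     -> [33, -9, 33]
MOD      -> [33, -9]
DUP      -> [33, -9, -9]
PUSH 3   -> [33, -9, -9, 3]
STORE 2  -> [33, -9, -9]
ADD      -> [33, -18]
SWAP     -> [-18, 33]
POP      -> [-18]
DUP      -> [-18, -18]
DUP      -> [-18, -18, -18]
DUP      -> [-18, -18, -18, -18]
DUP      -> [-18, -18, -18, -18, -18]
ADD      -> [-18, -18, -18, -36]
POP      -> [-18, -18, -18]
SUB      -> [-18, 0]
OVER     -> [-18, 0, -18]
ROT      -> [0, -18, -18]
DUP      -> [0, -18, -18, -18]
SUB      -> [0, -18, 0]

3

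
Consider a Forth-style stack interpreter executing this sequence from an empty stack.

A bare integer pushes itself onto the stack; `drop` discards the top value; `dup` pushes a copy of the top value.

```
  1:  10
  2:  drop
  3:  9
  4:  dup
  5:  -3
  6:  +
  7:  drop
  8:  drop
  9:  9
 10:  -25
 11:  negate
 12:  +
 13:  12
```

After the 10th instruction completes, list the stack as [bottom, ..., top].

[9, -25]

10   : [10]
drop : []
9    : [9]
dup  : [9, 9]
-3   : [9, 9, -3]
+    : [9, 6]
drop : [9]
drop : []
9    : [9]
-25  : [9, -25]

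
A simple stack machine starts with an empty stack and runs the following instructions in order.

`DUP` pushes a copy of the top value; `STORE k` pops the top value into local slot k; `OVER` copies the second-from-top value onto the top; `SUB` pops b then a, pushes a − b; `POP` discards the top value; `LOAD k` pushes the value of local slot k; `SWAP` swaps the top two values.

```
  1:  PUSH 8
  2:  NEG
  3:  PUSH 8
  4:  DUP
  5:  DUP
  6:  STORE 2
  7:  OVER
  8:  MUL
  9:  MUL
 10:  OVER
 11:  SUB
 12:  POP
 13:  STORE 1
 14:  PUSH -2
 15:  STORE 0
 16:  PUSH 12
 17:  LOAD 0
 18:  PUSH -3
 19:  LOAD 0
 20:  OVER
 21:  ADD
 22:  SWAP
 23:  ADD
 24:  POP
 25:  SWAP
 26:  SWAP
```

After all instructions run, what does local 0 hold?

-2

PUSH 8   8
NEG      -8
PUSH 8   -8 8
DUP      -8 8 8
DUP      -8 8 8 8
STORE 2  -8 8 8
OVER     -8 8 8 8
MUL      -8 8 64
MUL      -8 512
OVER     -8 512 -8
SUB      -8 520
POP      -8
STORE 1  (empty)
PUSH -2  -2
STORE 0  (empty)
PUSH 12  12
LOAD 0   12 -2
PUSH -3  12 -2 -3
LOAD 0   12 -2 -3 -2
OVER     12 -2 -3 -2 -3
ADD      12 -2 -3 -5
SWAP     12 -2 -5 -3
ADD      12 -2 -8
POP      12 -2
SWAP     -2 12
SWAP     12 -2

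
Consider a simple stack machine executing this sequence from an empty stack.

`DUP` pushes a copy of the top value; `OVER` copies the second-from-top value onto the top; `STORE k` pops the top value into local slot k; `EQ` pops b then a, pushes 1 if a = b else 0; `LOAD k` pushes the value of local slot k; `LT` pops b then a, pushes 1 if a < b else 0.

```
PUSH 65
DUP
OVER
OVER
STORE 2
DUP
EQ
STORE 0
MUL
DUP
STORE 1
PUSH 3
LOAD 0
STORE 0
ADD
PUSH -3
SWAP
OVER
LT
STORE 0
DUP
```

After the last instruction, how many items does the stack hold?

2

PUSH 65 -> [65]
DUP     -> [65, 65]
OVER    -> [65, 65, 65]
OVER    -> [65, 65, 65, 65]
STORE 2 -> [65, 65, 65]
DUP     -> [65, 65, 65, 65]
EQ      -> [65, 65, 1]
STORE 0 -> [65, 65]
MUL     -> [4225]
DUP     -> [4225, 4225]
STORE 1 -> [4225]
PUSH 3  -> [4225, 3]
LOAD 0  -> [4225, 3, 1]
STORE 0 -> [4225, 3]
ADD     -> [4228]
PUSH -3 -> [4228, -3]
SWAP    -> [-3, 4228]
OVER    -> [-3, 4228, -3]
LT      -> [-3, 0]
STORE 0 -> [-3]
DUP     -> [-3, -3]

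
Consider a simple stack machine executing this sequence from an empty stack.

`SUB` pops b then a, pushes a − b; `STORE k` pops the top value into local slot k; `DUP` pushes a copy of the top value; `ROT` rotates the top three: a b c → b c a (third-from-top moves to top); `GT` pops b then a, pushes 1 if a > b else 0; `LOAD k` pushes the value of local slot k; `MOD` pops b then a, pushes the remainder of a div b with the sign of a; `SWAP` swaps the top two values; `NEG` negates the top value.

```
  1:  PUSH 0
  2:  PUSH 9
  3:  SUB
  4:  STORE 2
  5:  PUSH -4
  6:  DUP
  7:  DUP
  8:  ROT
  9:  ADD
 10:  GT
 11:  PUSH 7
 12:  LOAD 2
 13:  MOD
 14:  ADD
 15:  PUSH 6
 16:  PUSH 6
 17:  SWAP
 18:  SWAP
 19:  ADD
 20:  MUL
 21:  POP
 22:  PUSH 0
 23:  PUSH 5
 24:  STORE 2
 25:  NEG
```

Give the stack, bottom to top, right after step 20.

[96]

PUSH 0  : 0
PUSH 9  : 0 9
SUB     : -9
STORE 2 : (empty)
PUSH -4 : -4
DUP     : -4 -4
DUP     : -4 -4 -4
ROT     : -4 -4 -4
ADD     : -4 -8
GT      : 1
PUSH 7  : 1 7
LOAD 2  : 1 7 -9
MOD     : 1 7
ADD     : 8
PUSH 6  : 8 6
PUSH 6  : 8 6 6
SWAP    : 8 6 6
SWAP    : 8 6 6
ADD     : 8 12
MUL     : 96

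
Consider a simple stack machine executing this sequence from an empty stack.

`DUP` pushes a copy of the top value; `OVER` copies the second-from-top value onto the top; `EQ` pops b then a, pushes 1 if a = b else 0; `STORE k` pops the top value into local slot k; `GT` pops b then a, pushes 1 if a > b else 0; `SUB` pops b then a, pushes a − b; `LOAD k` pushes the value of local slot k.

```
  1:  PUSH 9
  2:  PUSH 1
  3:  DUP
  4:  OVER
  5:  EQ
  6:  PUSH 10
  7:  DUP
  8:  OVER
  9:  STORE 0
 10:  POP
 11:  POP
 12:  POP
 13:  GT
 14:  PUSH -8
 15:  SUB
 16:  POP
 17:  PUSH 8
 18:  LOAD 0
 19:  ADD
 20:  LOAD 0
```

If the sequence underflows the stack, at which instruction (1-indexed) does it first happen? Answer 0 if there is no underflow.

0

PUSH 9   9
PUSH 1   9 1
DUP      9 1 1
OVER     9 1 1 1
EQ       9 1 1
PUSH 10  9 1 1 10
DUP      9 1 1 10 10
OVER     9 1 1 10 10 10
STORE 0  9 1 1 10 10
POP      9 1 1 10
POP      9 1 1
POP      9 1
GT       1
PUSH -8  1 -8
SUB      9
POP      (empty)
PUSH 8   8
LOAD 0   8 10
ADD      18
LOAD 0   18 10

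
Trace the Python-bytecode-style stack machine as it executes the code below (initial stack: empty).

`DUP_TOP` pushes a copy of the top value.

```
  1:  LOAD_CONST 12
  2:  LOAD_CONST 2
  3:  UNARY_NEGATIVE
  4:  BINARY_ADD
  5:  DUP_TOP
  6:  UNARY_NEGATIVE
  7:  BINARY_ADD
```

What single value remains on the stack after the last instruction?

0

LOAD_CONST 12   [12]
LOAD_CONST 2    [12, 2]
UNARY_NEGATIVE  [12, -2]
BINARY_ADD      [10]
DUP_TOP         [10, 10]
UNARY_NEGATIVE  [10, -10]
BINARY_ADD      [0]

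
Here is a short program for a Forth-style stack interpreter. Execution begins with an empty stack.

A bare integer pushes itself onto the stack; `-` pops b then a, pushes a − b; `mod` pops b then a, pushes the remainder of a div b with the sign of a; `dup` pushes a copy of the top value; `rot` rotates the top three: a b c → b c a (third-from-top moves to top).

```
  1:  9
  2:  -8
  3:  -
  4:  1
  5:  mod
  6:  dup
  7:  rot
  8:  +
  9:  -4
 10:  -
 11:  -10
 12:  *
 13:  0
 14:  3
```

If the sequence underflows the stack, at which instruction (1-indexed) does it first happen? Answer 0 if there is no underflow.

9   : [9]
-8  : [9, -8]
-   : [17]
1   : [17, 1]
mod : [0]
dup : [0, 0]
rot  — needs 3 operands, stack has 2 → underflow

7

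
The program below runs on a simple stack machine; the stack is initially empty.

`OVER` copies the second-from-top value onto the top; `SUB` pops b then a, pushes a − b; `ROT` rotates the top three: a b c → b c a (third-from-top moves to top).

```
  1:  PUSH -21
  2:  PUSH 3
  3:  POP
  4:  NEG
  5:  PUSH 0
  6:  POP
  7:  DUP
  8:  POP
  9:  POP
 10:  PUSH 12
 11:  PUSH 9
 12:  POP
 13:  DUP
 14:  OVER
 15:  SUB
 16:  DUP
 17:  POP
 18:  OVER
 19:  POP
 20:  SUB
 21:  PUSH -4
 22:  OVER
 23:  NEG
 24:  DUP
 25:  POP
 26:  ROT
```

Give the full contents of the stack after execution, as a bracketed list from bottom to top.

PUSH -21 → -21
PUSH 3   → -21 3
POP      → -21
NEG      → 21
PUSH 0   → 21 0
POP      → 21
DUP      → 21 21
POP      → 21
POP      → (empty)
PUSH 12  → 12
PUSH 9   → 12 9
POP      → 12
DUP      → 12 12
OVER     → 12 12 12
SUB      → 12 0
DUP      → 12 0 0
POP      → 12 0
OVER     → 12 0 12
POP      → 12 0
SUB      → 12
PUSH -4  → 12 -4
OVER     → 12 -4 12
NEG      → 12 -4 -12
DUP      → 12 -4 -12 -12
POP      → 12 -4 -12
ROT      → -4 -12 12

[-4, -12, 12]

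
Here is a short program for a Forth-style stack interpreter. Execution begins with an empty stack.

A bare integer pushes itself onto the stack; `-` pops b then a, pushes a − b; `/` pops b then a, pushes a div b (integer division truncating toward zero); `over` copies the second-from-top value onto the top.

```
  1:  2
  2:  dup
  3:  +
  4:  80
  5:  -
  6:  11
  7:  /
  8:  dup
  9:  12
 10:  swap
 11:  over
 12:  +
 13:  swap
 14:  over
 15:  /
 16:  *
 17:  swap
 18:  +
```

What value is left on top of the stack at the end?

2    -> [2]
dup  -> [2, 2]
+    -> [4]
80   -> [4, 80]
-    -> [-76]
11   -> [-76, 11]
/    -> [-6]
dup  -> [-6, -6]
12   -> [-6, -6, 12]
swap -> [-6, 12, -6]
over -> [-6, 12, -6, 12]
+    -> [-6, 12, 6]
swap -> [-6, 6, 12]
over -> [-6, 6, 12, 6]
/    -> [-6, 6, 2]
*    -> [-6, 12]
swap -> [12, -6]
+    -> [6]

6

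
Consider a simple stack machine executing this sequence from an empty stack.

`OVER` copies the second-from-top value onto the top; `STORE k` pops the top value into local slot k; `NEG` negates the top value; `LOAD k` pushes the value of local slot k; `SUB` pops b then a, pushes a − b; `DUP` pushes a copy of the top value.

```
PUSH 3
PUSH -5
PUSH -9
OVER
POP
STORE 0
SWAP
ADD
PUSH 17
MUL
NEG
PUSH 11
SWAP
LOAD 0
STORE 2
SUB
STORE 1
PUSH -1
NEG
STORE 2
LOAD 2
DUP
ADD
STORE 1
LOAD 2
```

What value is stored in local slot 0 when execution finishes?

PUSH 3  -> [3]
PUSH -5 -> [3, -5]
PUSH -9 -> [3, -5, -9]
OVER    -> [3, -5, -9, -5]
POP     -> [3, -5, -9]
STORE 0 -> [3, -5]
SWAP    -> [-5, 3]
ADD     -> [-2]
PUSH 17 -> [-2, 17]
MUL     -> [-34]
NEG     -> [34]
PUSH 11 -> [34, 11]
SWAP    -> [11, 34]
LOAD 0  -> [11, 34, -9]
STORE 2 -> [11, 34]
SUB     -> [-23]
STORE 1 -> []
PUSH -1 -> [-1]
NEG     -> [1]
STORE 2 -> []
LOAD 2  -> [1]
DUP     -> [1, 1]
ADD     -> [2]
STORE 1 -> []
LOAD 2  -> [1]

-9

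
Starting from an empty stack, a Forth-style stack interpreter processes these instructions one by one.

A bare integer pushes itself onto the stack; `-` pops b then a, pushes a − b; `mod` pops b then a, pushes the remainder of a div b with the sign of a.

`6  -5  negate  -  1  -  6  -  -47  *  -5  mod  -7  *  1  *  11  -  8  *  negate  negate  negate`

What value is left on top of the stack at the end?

200

6      → 6
-5     → 6 -5
negate → 6 5
-      → 1
1      → 1 1
-      → 0
6      → 0 6
-      → -6
-47    → -6 -47
*      → 282
-5     → 282 -5
mod    → 2
-7     → 2 -7
*      → -14
1      → -14 1
*      → -14
11     → -14 11
-      → -25
8      → -25 8
*      → -200
negate → 200
negate → -200
negate → 200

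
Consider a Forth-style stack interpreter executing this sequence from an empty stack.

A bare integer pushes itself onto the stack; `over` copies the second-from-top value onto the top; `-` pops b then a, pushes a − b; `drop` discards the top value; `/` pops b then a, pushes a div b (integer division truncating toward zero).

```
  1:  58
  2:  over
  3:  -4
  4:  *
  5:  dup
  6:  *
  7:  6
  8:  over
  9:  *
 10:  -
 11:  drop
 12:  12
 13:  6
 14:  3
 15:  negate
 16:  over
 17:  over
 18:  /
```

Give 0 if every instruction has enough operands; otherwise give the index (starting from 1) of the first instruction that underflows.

58  58
over  — needs 2 operands, stack has 1 → underflow

2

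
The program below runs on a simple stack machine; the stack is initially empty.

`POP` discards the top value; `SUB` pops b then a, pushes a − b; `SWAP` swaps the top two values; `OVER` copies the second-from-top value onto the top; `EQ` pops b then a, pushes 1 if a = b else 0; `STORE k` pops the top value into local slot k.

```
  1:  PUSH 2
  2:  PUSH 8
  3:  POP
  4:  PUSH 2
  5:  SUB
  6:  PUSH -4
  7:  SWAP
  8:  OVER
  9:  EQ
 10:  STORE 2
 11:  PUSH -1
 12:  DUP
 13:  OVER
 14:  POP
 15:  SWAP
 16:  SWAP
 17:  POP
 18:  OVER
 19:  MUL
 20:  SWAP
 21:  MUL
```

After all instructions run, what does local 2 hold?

0

PUSH 2   2
PUSH 8   2 8
POP      2
PUSH 2   2 2
SUB      0
PUSH -4  0 -4
SWAP     -4 0
OVER     -4 0 -4
EQ       -4 0
STORE 2  -4
PUSH -1  -4 -1
DUP      -4 -1 -1
OVER     -4 -1 -1 -1
POP      -4 -1 -1
SWAP     -4 -1 -1
SWAP     -4 -1 -1
POP      -4 -1
OVER     -4 -1 -4
MUL      -4 4
SWAP     4 -4
MUL      -16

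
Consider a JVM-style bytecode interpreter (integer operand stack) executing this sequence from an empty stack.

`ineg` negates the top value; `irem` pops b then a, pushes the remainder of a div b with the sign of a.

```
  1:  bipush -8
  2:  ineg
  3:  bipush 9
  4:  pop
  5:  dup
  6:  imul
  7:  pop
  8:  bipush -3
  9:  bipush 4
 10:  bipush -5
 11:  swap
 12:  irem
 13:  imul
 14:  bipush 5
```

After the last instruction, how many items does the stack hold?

bipush -8 -> [-8]
ineg      -> [8]
bipush 9  -> [8, 9]
pop       -> [8]
dup       -> [8, 8]
imul      -> [64]
pop       -> []
bipush -3 -> [-3]
bipush 4  -> [-3, 4]
bipush -5 -> [-3, 4, -5]
swap      -> [-3, -5, 4]
irem      -> [-3, -1]
imul      -> [3]
bipush 5  -> [3, 5]

2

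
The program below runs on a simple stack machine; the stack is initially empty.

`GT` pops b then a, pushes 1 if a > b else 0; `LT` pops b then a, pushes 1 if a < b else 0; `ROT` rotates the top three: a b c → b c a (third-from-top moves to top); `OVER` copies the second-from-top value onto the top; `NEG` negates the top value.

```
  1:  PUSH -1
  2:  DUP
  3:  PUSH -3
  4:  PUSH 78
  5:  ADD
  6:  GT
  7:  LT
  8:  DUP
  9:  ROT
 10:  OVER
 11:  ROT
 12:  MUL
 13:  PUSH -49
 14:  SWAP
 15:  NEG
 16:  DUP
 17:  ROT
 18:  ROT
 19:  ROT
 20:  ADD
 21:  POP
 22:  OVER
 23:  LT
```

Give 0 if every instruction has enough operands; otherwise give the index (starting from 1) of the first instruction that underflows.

PUSH -1 : -1
DUP     : -1 -1
PUSH -3 : -1 -1 -3
PUSH 78 : -1 -1 -3 78
ADD     : -1 -1 75
GT      : -1 0
LT      : 1
DUP     : 1 1
ROT  — needs 3 operands, stack has 2 → underflow

9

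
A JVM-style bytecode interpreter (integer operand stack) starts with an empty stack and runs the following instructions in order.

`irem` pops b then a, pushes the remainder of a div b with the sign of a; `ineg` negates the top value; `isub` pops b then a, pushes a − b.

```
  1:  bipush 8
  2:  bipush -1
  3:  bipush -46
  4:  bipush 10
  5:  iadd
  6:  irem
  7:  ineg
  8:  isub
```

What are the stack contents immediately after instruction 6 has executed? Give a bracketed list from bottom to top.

bipush 8   → 8
bipush -1  → 8 -1
bipush -46 → 8 -1 -46
bipush 10  → 8 -1 -46 10
iadd       → 8 -1 -36
irem       → 8 -1

[8, -1]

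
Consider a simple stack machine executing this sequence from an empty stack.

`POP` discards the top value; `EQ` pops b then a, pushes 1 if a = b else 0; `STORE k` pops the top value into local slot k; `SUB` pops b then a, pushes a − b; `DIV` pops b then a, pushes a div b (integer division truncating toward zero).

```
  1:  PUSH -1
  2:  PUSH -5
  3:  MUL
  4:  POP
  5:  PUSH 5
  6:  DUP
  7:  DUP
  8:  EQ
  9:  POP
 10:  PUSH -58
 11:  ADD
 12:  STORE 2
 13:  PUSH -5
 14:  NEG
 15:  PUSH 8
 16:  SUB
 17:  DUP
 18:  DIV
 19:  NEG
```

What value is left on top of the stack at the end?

PUSH -1  : [-1]
PUSH -5  : [-1, -5]
MUL      : [5]
POP      : []
PUSH 5   : [5]
DUP      : [5, 5]
DUP      : [5, 5, 5]
EQ       : [5, 1]
POP      : [5]
PUSH -58 : [5, -58]
ADD      : [-53]
STORE 2  : []
PUSH -5  : [-5]
NEG      : [5]
PUSH 8   : [5, 8]
SUB      : [-3]
DUP      : [-3, -3]
DIV      : [1]
NEG      : [-1]

-1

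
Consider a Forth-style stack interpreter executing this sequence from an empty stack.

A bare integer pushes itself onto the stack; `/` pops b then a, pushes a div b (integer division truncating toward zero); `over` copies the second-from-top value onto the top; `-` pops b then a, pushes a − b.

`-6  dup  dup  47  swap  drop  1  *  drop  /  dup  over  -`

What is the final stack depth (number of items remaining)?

-6   : -6
dup  : -6 -6
dup  : -6 -6 -6
47   : -6 -6 -6 47
swap : -6 -6 47 -6
drop : -6 -6 47
1    : -6 -6 47 1
*    : -6 -6 47
drop : -6 -6
/    : 1
dup  : 1 1
over : 1 1 1
-    : 1 0

2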